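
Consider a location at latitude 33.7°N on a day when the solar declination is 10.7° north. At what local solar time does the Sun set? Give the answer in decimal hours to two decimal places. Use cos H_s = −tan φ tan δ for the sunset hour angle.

18.48 h

cos H_s = −tan(33.7°) · tan(10.7°) = -0.1260, so H_s = arccos(-0.1260) = 97.24°.
Sunset is at 12 + H_s/15 = 12 + 6.483 = 18.483 h local solar time.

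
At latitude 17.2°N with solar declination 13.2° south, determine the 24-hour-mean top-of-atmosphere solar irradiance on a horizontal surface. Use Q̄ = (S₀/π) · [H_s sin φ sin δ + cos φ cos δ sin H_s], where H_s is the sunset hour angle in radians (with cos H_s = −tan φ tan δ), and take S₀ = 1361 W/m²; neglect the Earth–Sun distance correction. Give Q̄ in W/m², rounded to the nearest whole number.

−tan φ tan δ = −(0.3096)(-0.2345) = 0.0726; H_s = arccos(0.0726) = 85.84°. In radians, H_s = 1.4982.
H_s sin φ sin δ = 1.4982 × 0.2957 × -0.2284 = -0.1012.
cos φ cos δ sin H_s = 0.9553 × 0.9736 × 0.9974 = 0.9277.
Q̄ = (1361/π) × (-0.1012 + 0.9277) = 433.22 × 0.8265 = 358.06 W/m².

358 W/m²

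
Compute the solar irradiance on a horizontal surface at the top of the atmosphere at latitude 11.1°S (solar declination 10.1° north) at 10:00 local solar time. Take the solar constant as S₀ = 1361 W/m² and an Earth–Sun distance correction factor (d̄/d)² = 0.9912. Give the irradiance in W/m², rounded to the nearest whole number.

Hour angle H = 15° × (10 − 12) = -30.00°.
cos θ_z = sin(-11.1°) sin(10.1°) + cos(-11.1°) cos(10.1°) cos(-30.00°) = -0.0338 + 0.8367 = 0.8029.
Top-of-atmosphere irradiance = S₀ (d̄/d)² cos θ_z = 1361 × 0.9912 × 0.8029 = 1083.13 W/m².

1083 W/m²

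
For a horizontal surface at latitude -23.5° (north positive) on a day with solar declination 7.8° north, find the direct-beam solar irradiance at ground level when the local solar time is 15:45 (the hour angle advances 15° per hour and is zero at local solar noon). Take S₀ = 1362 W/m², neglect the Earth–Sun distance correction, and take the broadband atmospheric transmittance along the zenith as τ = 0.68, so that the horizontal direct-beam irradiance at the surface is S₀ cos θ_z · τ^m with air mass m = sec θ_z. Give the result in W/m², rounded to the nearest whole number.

261 W/m²

Hour angle H = 15° × (15.75 − 12) = 56.25°.
cos θ_z = sin φ sin δ + cos φ cos δ cos H = (-0.3987)(0.1357) + (0.9171)(0.9907)(0.5556) = 0.4507.
Air mass m = 1/cos θ_z = 1/0.4507 = 2.219; τ^m = 0.68^2.219 = 0.4249.
Surface direct beam = 1362 × 0.4507 × 0.4249 = 260.83 W/m².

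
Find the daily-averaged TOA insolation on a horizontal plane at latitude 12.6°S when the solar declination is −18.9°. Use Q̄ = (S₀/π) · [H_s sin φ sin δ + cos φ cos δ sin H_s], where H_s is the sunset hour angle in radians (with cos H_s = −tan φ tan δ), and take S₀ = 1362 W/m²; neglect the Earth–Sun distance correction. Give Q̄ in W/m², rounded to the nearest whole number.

450 W/m²

−tan φ tan δ = −(-0.2235)(-0.3424) = -0.0765; H_s = arccos(-0.0765) = 94.39°. In radians, H_s = 1.6474.
H_s sin φ sin δ = 1.6474 × -0.2181 × -0.3239 = 0.1164.
cos φ cos δ sin H_s = 0.9759 × 0.9461 × 0.9971 = 0.9206.
Q̄ = (1362/π) × (0.1164 + 0.9206) = 433.54 × 1.0370 = 449.58 W/m².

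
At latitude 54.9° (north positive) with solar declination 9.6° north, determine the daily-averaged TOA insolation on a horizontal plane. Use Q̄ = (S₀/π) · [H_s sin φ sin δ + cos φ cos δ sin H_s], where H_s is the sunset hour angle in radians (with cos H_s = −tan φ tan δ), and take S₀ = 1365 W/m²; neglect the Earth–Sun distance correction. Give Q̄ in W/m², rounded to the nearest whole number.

−tan φ tan δ = −(1.4229)(0.1691) = -0.2406; H_s = arccos(-0.2406) = 103.92°. In radians, H_s = 1.8137.
H_s sin φ sin δ = 1.8137 × 0.8181 × 0.1668 = 0.2475.
cos φ cos δ sin H_s = 0.5750 × 0.9860 × 0.9706 = 0.5503.
Q̄ = (1365/π) × (0.2475 + 0.5503) = 434.49 × 0.7978 = 346.64 W/m².

347 W/m²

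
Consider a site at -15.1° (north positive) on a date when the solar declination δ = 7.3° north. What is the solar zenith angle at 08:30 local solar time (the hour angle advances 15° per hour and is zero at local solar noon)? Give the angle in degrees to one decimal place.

Hour angle H = 15° × (8.5 − 12) = -52.50°.
cos θ_z = sin(-15.1°) sin(7.3°) + cos(-15.1°) cos(7.3°) cos(-52.50°) = -0.0331 + 0.5830 = 0.5499.
θ_z = arccos(0.5499) = 56.64°.

56.6°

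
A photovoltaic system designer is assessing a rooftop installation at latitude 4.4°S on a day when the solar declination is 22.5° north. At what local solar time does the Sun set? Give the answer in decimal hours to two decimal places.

17.88 h

−tan φ tan δ = −(-0.0769)(0.4142) = 0.0319; H_s = arccos(0.0319) = 88.17°.
Sunset is at 12 + H_s/15 = 12 + 5.878 = 17.878 h local solar time.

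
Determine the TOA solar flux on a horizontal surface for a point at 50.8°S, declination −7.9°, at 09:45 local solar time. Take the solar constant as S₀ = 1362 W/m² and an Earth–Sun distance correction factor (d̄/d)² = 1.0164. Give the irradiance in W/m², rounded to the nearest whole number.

868 W/m²

Hour angle H = 15° × (9.75 − 12) = -33.75°.
cos θ_z = sin φ sin δ + cos φ cos δ cos H = (-0.7749)(-0.1374) + (0.6320)(0.9905)(0.8315) = 0.6270.
Top-of-atmosphere irradiance = S₀ (d̄/d)² cos θ_z = 1362 × 1.0164 × 0.6270 = 867.98 W/m².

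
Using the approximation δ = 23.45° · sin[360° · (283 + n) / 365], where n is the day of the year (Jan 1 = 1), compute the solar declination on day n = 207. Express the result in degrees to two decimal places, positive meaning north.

360 × (283 + 207) / 365 = 483.288°; sin(483.288°) = 0.8359.
δ = 23.45 × 0.8359 = 19.602° ≈ +19.60°.

+19.60°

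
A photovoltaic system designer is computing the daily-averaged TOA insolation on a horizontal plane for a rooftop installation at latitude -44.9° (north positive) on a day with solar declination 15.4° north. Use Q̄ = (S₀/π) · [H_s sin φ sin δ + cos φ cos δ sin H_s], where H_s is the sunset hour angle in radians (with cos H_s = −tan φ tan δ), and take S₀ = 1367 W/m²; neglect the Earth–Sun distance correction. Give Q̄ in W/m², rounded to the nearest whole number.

−tan φ tan δ = −(-0.9965)(0.2754) = 0.2744; H_s = arccos(0.2744) = 74.07°. In radians, H_s = 1.2928.
H_s sin φ sin δ = 1.2928 × -0.7059 × 0.2656 = -0.2424.
cos φ cos δ sin H_s = 0.7083 × 0.9641 × 0.9616 = 0.6566.
Q̄ = (1367/π) × (-0.2424 + 0.6566) = 435.13 × 0.4142 = 180.23 W/m².

180 W/m²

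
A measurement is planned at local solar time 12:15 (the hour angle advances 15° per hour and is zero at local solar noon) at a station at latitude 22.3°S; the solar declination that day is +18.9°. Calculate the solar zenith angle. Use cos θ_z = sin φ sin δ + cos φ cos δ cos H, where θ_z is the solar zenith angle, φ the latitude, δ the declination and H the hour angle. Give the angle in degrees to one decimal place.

41.4°

Hour angle H = 15° × (12.25 − 12) = 3.75°.
With φ = -22.3°, δ = 18.9°, H = 3.75°: sin φ sin δ = -0.1229, cos φ cos δ cos H = 0.8735, so cos θ_z = 0.7506.
θ_z = arccos(0.7506) = 41.36°.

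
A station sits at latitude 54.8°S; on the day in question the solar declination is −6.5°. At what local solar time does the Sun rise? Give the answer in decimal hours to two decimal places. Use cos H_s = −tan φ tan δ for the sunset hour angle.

5.38 h

−tan φ tan δ = −(-1.4176)(-0.1139) = -0.1615; H_s = arccos(-0.1615) = 99.29°.
Sunrise is at 12 − H_s/15 = 12 − 6.619 = 5.381 h local solar time.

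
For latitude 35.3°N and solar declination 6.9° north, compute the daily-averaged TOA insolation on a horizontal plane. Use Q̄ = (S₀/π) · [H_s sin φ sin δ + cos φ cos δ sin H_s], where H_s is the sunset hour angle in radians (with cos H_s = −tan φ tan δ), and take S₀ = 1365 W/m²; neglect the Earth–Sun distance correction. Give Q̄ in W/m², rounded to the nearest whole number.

401 W/m²

cos H_s = −tan(35.3°) · tan(6.9°) = -0.0857, so H_s = arccos(-0.0857) = 94.92°. In radians, H_s = 1.6567.
H_s sin φ sin δ = 1.6567 × 0.5779 × 0.1201 = 0.1150.
cos φ cos δ sin H_s = 0.8161 × 0.9928 × 0.9963 = 0.8072.
Q̄ = (1365/π) × (0.1150 + 0.8072) = 434.49 × 0.9222 = 400.69 W/m².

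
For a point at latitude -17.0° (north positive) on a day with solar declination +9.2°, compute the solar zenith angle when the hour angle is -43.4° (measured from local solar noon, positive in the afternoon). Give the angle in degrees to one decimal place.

With φ = -17.0°, δ = 9.2°, H = -43.40°: sin φ sin δ = -0.0467, cos φ cos δ cos H = 0.6859, so cos θ_z = 0.6392.
θ_z = arccos(0.6392) = 50.27°.

50.3°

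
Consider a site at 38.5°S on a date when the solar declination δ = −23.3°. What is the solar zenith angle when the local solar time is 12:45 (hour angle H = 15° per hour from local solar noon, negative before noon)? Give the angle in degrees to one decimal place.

Hour angle H = 15° × (12.75 − 12) = 11.25°.
cos θ_z = sin φ sin δ + cos φ cos δ cos H = (-0.6225)(-0.3955) + (0.7826)(0.9184)(0.9808) = 0.9511.
θ_z = arccos(0.9511) = 17.99°.

18.0°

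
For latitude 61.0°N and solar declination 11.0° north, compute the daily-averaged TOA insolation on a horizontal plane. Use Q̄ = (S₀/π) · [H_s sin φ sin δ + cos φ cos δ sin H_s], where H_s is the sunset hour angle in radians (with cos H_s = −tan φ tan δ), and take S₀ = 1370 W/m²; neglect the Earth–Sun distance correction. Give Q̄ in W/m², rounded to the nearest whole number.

cos H_s = −tan(61.0°) · tan(11.0°) = -0.3507, so H_s = arccos(-0.3507) = 110.53°. In radians, H_s = 1.9291.
H_s sin φ sin δ = 1.9291 × 0.8746 × 0.1908 = 0.3219.
cos φ cos δ sin H_s = 0.4848 × 0.9816 × 0.9365 = 0.4457.
Q̄ = (1370/π) × (0.3219 + 0.4457) = 436.08 × 0.7676 = 334.74 W/m².

335 W/m²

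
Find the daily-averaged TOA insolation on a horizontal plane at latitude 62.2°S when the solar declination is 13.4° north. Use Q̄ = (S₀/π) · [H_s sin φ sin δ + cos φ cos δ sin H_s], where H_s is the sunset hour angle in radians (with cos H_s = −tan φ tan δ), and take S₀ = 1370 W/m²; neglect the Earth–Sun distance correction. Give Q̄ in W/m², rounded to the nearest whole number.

78 W/m²

−tan φ tan δ = −(-1.8967)(0.2382) = 0.4518; H_s = arccos(0.4518) = 63.14°. In radians, H_s = 1.1020.
H_s sin φ sin δ = 1.1020 × -0.8846 × 0.2317 = -0.2259.
cos φ cos δ sin H_s = 0.4664 × 0.9728 × 0.8921 = 0.4048.
Q̄ = (1370/π) × (-0.2259 + 0.4048) = 436.08 × 0.1789 = 78.01 W/m².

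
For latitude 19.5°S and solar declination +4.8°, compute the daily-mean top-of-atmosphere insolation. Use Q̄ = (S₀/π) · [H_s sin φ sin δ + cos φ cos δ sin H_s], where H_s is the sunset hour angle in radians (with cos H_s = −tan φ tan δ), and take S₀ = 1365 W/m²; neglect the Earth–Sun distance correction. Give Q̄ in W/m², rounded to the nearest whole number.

389 W/m²

The sunset hour angle satisfies cos H_s = −tan φ tan δ = 0.0297, giving H_s = 88.30°. In radians, H_s = 1.5411.
H_s sin φ sin δ = 1.5411 × -0.3338 × 0.0837 = -0.0431.
cos φ cos δ sin H_s = 0.9426 × 0.9965 × 0.9996 = 0.9389.
Q̄ = (1365/π) × (-0.0431 + 0.9389) = 434.49 × 0.8958 = 389.22 W/m².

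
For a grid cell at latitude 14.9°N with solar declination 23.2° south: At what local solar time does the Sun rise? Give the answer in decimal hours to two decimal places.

6.44 h

The sunset hour angle satisfies cos H_s = −tan φ tan δ = 0.1140, giving H_s = 83.45°.
Sunrise is at 12 − H_s/15 = 12 − 5.563 = 6.437 h local solar time.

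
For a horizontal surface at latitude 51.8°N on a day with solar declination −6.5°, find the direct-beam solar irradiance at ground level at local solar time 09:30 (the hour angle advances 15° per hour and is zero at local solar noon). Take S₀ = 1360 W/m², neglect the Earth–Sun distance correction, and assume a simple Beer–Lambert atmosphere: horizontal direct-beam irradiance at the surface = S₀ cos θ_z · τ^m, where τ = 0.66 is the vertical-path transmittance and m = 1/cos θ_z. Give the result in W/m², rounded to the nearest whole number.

Hour angle H = 15° × (9.5 − 12) = -37.50°.
cos θ_z = sin φ sin δ + cos φ cos δ cos H = (0.7859)(-0.1132) + (0.6184)(0.9936)(0.7934) = 0.3985.
Air mass m = 1/cos θ_z = 1/0.3985 = 2.509; τ^m = 0.66^2.509 = 0.3526.
Surface direct beam = 1360 × 0.3985 × 0.3526 = 191.10 W/m².

191 W/m²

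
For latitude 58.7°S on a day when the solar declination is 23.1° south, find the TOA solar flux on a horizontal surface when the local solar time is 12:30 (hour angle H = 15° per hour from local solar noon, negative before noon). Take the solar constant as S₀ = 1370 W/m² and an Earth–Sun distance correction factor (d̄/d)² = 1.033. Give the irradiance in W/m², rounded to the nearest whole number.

Hour angle H = 15° × (12.5 − 12) = 7.50°.
cos θ_z = sin φ sin δ + cos φ cos δ cos H = (-0.8545)(-0.3923) + (0.5195)(0.9198)(0.9914) = 0.8089.
Top-of-atmosphere irradiance = S₀ (d̄/d)² cos θ_z = 1370 × 1.033 × 0.8089 = 1144.76 W/m².

1145 W/m²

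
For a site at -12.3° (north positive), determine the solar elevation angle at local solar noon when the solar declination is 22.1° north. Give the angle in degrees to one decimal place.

55.6°

At local solar noon the hour angle is zero, so the elevation is 90° − |φ − δ| = 90° − |-12.3° − (22.1°)| = 90° − 34.4° = 55.6°.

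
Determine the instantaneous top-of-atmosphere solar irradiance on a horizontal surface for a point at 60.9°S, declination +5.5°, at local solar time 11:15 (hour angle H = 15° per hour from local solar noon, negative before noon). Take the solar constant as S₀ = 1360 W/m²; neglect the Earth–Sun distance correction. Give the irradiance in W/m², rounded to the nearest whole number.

532 W/m²

Hour angle H = 15° × (11.25 − 12) = -11.25°.
cos θ_z = sin φ sin δ + cos φ cos δ cos H = (-0.8738)(0.0958) + (0.4863)(0.9954)(0.9808) = 0.3911.
Top-of-atmosphere irradiance = S₀ cos θ_z = 1360 × 0.3911 = 531.90 W/m².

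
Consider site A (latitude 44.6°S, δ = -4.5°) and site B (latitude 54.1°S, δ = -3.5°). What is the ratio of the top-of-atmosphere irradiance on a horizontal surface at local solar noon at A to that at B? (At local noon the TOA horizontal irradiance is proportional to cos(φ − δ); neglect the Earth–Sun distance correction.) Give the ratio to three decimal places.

A: cos θ_z = cos(-44.6° − (-4.5°)) = 0.7649.
B: cos θ_z = cos(-54.1° − (-3.5°)) = 0.6347.
Ratio A/B = 0.7649 / 0.6347 = 1.2051.

1.205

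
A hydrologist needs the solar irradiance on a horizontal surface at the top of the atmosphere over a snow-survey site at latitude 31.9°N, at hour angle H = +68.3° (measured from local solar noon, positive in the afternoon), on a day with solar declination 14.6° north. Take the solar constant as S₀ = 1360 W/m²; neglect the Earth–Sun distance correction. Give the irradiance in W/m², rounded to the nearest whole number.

cos θ_z = sin(31.9°) sin(14.6°) + cos(31.9°) cos(14.6°) cos(68.30°) = 0.1332 + 0.3038 = 0.4370.
Top-of-atmosphere irradiance = S₀ cos θ_z = 1360 × 0.4370 = 594.32 W/m².

594 W/m²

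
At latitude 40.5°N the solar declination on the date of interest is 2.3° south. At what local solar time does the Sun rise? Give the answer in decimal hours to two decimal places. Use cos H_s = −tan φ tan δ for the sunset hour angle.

6.13 h

cos H_s = −tan(40.5°) · tan(-2.3°) = 0.0343, so H_s = arccos(0.0343) = 88.03°.
Sunrise is at 12 − H_s/15 = 12 − 5.869 = 6.131 h local solar time.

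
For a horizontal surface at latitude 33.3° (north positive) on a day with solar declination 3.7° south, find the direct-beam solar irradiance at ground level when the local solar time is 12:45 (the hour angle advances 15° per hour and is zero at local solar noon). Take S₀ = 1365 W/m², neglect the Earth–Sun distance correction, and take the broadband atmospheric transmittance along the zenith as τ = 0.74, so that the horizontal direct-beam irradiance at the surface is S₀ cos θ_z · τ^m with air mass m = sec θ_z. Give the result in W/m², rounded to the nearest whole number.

Hour angle H = 15° × (12.75 − 12) = 11.25°.
cos θ_z = sin(33.3°) sin(-3.7°) + cos(33.3°) cos(-3.7°) cos(11.25°) = -0.0354 + 0.8180 = 0.7826.
Air mass m = 1/cos θ_z = 1/0.7826 = 1.278; τ^m = 0.74^1.278 = 0.6806.
Surface direct beam = 1365 × 0.7826 × 0.6806 = 727.05 W/m².

727 W/m²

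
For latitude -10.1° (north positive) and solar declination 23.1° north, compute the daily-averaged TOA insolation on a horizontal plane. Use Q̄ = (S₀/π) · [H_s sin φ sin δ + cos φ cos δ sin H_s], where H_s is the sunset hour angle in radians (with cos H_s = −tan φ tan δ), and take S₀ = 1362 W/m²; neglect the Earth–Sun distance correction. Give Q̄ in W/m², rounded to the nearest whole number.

347 W/m²

cos H_s = −tan(-10.1°) · tan(23.1°) = 0.0760, so H_s = arccos(0.0760) = 85.64°. In radians, H_s = 1.4947.
H_s sin φ sin δ = 1.4947 × -0.1754 × 0.3923 = -0.1028.
cos φ cos δ sin H_s = 0.9845 × 0.9198 × 0.9971 = 0.9029.
Q̄ = (1362/π) × (-0.1028 + 0.9029) = 433.54 × 0.8001 = 346.88 W/m².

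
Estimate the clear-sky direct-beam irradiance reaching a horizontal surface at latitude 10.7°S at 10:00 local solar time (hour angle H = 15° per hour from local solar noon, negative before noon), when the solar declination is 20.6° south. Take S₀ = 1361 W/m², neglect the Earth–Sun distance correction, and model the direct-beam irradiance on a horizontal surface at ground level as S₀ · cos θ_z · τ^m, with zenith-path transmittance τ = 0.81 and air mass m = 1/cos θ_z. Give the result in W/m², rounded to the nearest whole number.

Hour angle H = 15° × (10 − 12) = -30.00°.
With φ = -10.7°, δ = -20.6°, H = -30.00°: sin φ sin δ = 0.0653, cos φ cos δ cos H = 0.7966, so cos θ_z = 0.8619.
Air mass m = 1/cos θ_z = 1/0.8619 = 1.160; τ^m = 0.81^1.160 = 0.7831.
Surface direct beam = 1361 × 0.8619 × 0.7831 = 918.61 W/m².

919 W/m²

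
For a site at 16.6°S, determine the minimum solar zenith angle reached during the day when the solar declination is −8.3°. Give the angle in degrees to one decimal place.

At local solar noon the hour angle is zero, so the zenith angle is |φ − δ| = |-16.6° − (-8.3°)| = 8.3°.

8.3°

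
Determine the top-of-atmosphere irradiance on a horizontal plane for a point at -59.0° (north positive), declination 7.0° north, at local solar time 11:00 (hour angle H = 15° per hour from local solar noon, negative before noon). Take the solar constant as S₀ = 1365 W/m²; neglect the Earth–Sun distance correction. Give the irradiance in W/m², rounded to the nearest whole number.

Hour angle H = 15° × (11 − 12) = -15.00°.
With φ = -59.0°, δ = 7.0°, H = -15.00°: sin φ sin δ = -0.1045, cos φ cos δ cos H = 0.4938, so cos θ_z = 0.3893.
Top-of-atmosphere irradiance = S₀ cos θ_z = 1365 × 0.3893 = 531.39 W/m².

531 W/m²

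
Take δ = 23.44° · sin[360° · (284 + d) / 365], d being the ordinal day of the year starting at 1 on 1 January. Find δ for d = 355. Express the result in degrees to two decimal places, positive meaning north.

360 × (284 + 355) / 365 = 630.247°; sin(630.247°) = -1.0000.
δ = 23.44 × -1.0000 = -23.440° ≈ -23.44°.

-23.44°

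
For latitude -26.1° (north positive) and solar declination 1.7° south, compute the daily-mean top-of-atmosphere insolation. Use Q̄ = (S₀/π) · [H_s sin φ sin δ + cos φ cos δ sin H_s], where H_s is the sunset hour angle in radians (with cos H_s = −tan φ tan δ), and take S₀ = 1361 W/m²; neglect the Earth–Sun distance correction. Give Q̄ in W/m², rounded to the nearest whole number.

398 W/m²

The sunset hour angle satisfies cos H_s = −tan φ tan δ = -0.0145, giving H_s = 90.83°. In radians, H_s = 1.5853.
H_s sin φ sin δ = 1.5853 × -0.4399 × -0.0297 = 0.0207.
cos φ cos δ sin H_s = 0.8980 × 0.9996 × 0.9999 = 0.8976.
Q̄ = (1361/π) × (0.0207 + 0.8976) = 433.22 × 0.9183 = 397.83 W/m².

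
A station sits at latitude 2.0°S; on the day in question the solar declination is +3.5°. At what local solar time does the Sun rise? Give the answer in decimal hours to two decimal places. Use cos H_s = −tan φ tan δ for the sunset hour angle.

6.01 h

cos H_s = −tan(-2.0°) · tan(3.5°) = 0.0021, so H_s = arccos(0.0021) = 89.88°.
Sunrise is at 12 − H_s/15 = 12 − 5.992 = 6.008 h local solar time.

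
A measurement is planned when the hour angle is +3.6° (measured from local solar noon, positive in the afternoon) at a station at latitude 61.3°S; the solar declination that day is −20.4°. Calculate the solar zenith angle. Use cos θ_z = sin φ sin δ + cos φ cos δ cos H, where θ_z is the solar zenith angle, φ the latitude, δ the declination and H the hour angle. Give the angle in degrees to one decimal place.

With φ = -61.3°, δ = -20.4°, H = 3.60°: sin φ sin δ = 0.3057, cos φ cos δ cos H = 0.4492, so cos θ_z = 0.7549.
θ_z = arccos(0.7549) = 40.98°.

41.0°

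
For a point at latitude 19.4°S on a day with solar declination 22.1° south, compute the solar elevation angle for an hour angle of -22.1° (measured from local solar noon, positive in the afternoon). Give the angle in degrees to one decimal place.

69.2°

cos θ_z = sin φ sin δ + cos φ cos δ cos H = (-0.3322)(-0.3762) + (0.9432)(0.9265)(0.9265) = 0.9346.
θ_z = arccos(0.9346) = 20.84°, so the elevation is 90° − 20.84° = 69.16°.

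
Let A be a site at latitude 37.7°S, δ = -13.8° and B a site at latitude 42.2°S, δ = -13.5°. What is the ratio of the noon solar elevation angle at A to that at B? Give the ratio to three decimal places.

A: 90° − |-37.7 − (-13.8)| = 66.10°.
B: 90° − |-42.2 − (-13.5)| = 61.30°.
Ratio A/B = 66.1000 / 61.3000 = 1.0783.

1.078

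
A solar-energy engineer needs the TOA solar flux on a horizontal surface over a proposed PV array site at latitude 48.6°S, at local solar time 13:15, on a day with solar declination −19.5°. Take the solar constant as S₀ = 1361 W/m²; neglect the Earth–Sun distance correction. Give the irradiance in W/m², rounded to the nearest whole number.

1144 W/m²

Hour angle H = 15° × (13.25 − 12) = 18.75°.
With φ = -48.6°, δ = -19.5°, H = 18.75°: sin φ sin δ = 0.2504, cos φ cos δ cos H = 0.5903, so cos θ_z = 0.8407.
Top-of-atmosphere irradiance = S₀ cos θ_z = 1361 × 0.8407 = 1144.19 W/m².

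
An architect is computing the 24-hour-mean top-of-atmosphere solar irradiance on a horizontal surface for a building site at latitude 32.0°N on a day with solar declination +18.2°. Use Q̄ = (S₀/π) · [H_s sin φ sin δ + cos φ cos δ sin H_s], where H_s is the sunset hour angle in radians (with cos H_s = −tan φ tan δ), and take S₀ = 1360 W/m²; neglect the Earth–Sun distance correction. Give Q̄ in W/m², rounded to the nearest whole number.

469 W/m²

The sunset hour angle satisfies cos H_s = −tan φ tan δ = -0.2054, giving H_s = 101.85°. In radians, H_s = 1.7776.
H_s sin φ sin δ = 1.7776 × 0.5299 × 0.3123 = 0.2942.
cos φ cos δ sin H_s = 0.8480 × 0.9500 × 0.9787 = 0.7884.
Q̄ = (1360/π) × (0.2942 + 0.7884) = 432.90 × 1.0826 = 468.66 W/m².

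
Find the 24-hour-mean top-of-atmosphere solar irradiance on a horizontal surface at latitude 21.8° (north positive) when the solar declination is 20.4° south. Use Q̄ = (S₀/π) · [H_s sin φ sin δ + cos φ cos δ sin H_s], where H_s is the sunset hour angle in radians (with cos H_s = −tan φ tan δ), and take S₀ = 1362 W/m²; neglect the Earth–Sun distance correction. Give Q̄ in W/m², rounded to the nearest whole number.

293 W/m²

−tan φ tan δ = −(0.4000)(-0.3719) = 0.1488; H_s = arccos(0.1488) = 81.44°. In radians, H_s = 1.4214.
H_s sin φ sin δ = 1.4214 × 0.3714 × -0.3486 = -0.1840.
cos φ cos δ sin H_s = 0.9285 × 0.9373 × 0.9889 = 0.8606.
Q̄ = (1362/π) × (-0.1840 + 0.8606) = 433.54 × 0.6766 = 293.33 W/m².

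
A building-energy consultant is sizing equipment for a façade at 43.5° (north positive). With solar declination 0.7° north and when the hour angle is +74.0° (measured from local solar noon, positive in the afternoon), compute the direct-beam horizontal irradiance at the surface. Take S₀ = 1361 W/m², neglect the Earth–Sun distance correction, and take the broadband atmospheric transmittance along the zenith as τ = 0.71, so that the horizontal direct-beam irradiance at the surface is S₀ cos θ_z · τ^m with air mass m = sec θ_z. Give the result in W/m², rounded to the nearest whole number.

cos θ_z = sin φ sin δ + cos φ cos δ cos H = (0.6884)(0.0122) + (0.7254)(0.9999)(0.2756) = 0.2083.
Air mass m = 1/cos θ_z = 1/0.2083 = 4.801; τ^m = 0.71^4.801 = 0.1931.
Surface direct beam = 1361 × 0.2083 × 0.1931 = 54.74 W/m².

55 W/m²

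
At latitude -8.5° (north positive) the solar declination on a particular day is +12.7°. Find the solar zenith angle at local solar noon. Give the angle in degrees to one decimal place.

At local solar noon the hour angle is zero, so the zenith angle is |φ − δ| = |-8.5° − (12.7°)| = 21.2°.

21.2°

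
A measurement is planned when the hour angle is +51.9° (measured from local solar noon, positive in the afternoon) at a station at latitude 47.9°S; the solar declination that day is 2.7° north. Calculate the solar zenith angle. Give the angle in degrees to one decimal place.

With φ = -47.9°, δ = 2.7°, H = 51.90°: sin φ sin δ = -0.0350, cos φ cos δ cos H = 0.4132, so cos θ_z = 0.3782.
θ_z = arccos(0.3782) = 67.78°.

67.8°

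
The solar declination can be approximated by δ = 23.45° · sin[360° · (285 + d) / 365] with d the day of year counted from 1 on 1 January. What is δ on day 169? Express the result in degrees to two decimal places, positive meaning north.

360 × (285 + 169) / 365 = 447.781°; sin(447.781°) = 0.9993.
δ = 23.45 × 0.9993 = 23.434° ≈ +23.43°.

+23.43°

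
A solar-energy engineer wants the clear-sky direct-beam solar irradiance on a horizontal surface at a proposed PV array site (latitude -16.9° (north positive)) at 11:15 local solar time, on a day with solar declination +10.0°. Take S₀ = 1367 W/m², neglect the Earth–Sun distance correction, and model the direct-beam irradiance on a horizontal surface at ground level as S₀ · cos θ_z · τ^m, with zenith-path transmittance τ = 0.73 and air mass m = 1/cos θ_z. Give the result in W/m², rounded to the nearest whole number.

833 W/m²

Hour angle H = 15° × (11.25 − 12) = -11.25°.
cos θ_z = sin φ sin δ + cos φ cos δ cos H = (-0.2907)(0.1736) + (0.9568)(0.9848)(0.9808) = 0.8737.
Air mass m = 1/cos θ_z = 1/0.8737 = 1.145; τ^m = 0.73^1.145 = 0.6974.
Surface direct beam = 1367 × 0.8737 × 0.6974 = 832.94 W/m².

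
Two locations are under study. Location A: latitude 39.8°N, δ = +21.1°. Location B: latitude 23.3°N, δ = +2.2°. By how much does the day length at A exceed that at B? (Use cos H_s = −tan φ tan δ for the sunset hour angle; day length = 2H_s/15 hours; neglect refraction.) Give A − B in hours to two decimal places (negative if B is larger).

A: H_s = arccos(−tan 39.8° · tan 21.1°) = 108.75°, so 2H_s/15 = 14.5000 h.
B: H_s = arccos(−tan 23.3° · tan 2.2°) = 90.95°, so 2H_s/15 = 12.1267 h.
A − B = 14.5000 − 12.1267 = 2.3733 h.

+2.37 h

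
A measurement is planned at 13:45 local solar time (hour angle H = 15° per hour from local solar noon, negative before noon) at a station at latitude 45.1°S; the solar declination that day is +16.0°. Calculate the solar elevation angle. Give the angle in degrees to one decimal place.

24.4°

Hour angle H = 15° × (13.75 − 12) = 26.25°.
With φ = -45.1°, δ = 16.0°, H = 26.25°: sin φ sin δ = -0.1952, cos φ cos δ cos H = 0.6086, so cos θ_z = 0.4134.
θ_z = arccos(0.4134) = 65.58°, so the elevation is 90° − 65.58° = 24.42°.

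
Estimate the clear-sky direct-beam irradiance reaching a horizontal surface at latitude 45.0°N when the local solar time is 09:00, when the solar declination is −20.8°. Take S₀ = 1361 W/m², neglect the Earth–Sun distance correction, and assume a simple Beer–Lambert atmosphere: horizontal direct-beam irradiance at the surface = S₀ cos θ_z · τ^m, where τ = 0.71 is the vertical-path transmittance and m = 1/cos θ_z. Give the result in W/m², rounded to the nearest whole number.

60 W/m²

Hour angle H = 15° × (9 − 12) = -45.00°.
cos θ_z = sin φ sin δ + cos φ cos δ cos H = (0.7071)(-0.3551) + (0.7071)(0.9348)(0.7071) = 0.2163.
Air mass m = 1/cos θ_z = 1/0.2163 = 4.623; τ^m = 0.71^4.623 = 0.2053.
Surface direct beam = 1361 × 0.2163 × 0.2053 = 60.44 W/m².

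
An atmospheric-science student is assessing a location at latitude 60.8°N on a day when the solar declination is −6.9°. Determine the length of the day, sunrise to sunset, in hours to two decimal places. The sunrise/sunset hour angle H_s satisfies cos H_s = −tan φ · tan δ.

cos H_s = −tan(60.8°) · tan(-6.9°) = 0.2165, so H_s = arccos(0.2165) = 77.50°.
Day length = 2 H_s / 15° h⁻¹ = 155.00° / 15 = 10.333 h.

10.33 hours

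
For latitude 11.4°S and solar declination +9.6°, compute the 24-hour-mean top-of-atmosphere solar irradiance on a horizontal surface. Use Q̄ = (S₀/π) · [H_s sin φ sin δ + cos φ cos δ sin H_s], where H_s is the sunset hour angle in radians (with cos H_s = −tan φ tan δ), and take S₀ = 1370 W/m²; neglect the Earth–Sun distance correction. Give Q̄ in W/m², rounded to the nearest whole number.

399 W/m²

The sunset hour angle satisfies cos H_s = −tan φ tan δ = 0.0341, giving H_s = 88.05°. In radians, H_s = 1.5368.
H_s sin φ sin δ = 1.5368 × -0.1977 × 0.1668 = -0.0507.
cos φ cos δ sin H_s = 0.9803 × 0.9860 × 0.9994 = 0.9660.
Q̄ = (1370/π) × (-0.0507 + 0.9660) = 436.08 × 0.9153 = 399.14 W/m².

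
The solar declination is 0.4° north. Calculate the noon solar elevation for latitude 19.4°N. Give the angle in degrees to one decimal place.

71.0°

At local solar noon the hour angle is zero, so the elevation is 90° − |φ − δ| = 90° − |19.4° − (0.4°)| = 90° − 19.0° = 71.0°.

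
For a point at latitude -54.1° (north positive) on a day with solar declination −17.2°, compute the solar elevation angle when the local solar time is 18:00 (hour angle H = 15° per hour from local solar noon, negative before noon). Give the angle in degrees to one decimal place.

Hour angle H = 15° × (18 − 12) = 90.00°.
With φ = -54.1°, δ = -17.2°, H = 90.00°: sin φ sin δ = 0.2395, cos φ cos δ cos H = 0.0000, so cos θ_z = 0.2395.
θ_z = arccos(0.2395) = 76.14°, so the elevation is 90° − 76.14° = 13.86°.

13.9°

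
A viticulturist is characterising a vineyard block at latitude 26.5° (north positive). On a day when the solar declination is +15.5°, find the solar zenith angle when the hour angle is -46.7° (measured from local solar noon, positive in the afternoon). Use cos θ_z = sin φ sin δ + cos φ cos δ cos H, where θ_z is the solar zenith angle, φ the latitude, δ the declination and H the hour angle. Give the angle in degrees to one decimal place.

With φ = 26.5°, δ = 15.5°, H = -46.70°: sin φ sin δ = 0.1192, cos φ cos δ cos H = 0.5914, so cos θ_z = 0.7106.
θ_z = arccos(0.7106) = 44.72°.

44.7°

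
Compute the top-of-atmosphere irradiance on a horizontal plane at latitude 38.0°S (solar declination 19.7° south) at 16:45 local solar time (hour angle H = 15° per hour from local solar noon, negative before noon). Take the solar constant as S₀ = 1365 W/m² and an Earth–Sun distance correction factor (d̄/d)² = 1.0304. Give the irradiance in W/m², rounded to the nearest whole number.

627 W/m²

Hour angle H = 15° × (16.75 − 12) = 71.25°.
cos θ_z = sin φ sin δ + cos φ cos δ cos H = (-0.6157)(-0.3371) + (0.7880)(0.9415)(0.3214) = 0.4460.
Top-of-atmosphere irradiance = S₀ (d̄/d)² cos θ_z = 1365 × 1.0304 × 0.4460 = 627.30 W/m².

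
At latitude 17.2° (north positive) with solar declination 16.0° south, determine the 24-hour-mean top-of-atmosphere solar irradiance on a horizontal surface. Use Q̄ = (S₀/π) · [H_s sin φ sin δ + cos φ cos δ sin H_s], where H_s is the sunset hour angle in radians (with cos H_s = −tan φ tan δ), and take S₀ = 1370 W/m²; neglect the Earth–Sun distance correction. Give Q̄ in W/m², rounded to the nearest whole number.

346 W/m²

The sunset hour angle satisfies cos H_s = −tan φ tan δ = 0.0888, giving H_s = 84.91°. In radians, H_s = 1.4820.
H_s sin φ sin δ = 1.4820 × 0.2957 × -0.2756 = -0.1208.
cos φ cos δ sin H_s = 0.9553 × 0.9613 × 0.9961 = 0.9147.
Q̄ = (1370/π) × (-0.1208 + 0.9147) = 436.08 × 0.7939 = 346.20 W/m².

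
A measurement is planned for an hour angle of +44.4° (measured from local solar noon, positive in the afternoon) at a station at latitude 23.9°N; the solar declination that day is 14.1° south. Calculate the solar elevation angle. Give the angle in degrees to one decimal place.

32.3°

With φ = 23.9°, δ = -14.1°, H = 44.40°: sin φ sin δ = -0.0987, cos φ cos δ cos H = 0.6335, so cos θ_z = 0.5348.
θ_z = arccos(0.5348) = 57.67°, so the elevation is 90° − 57.67° = 32.33°.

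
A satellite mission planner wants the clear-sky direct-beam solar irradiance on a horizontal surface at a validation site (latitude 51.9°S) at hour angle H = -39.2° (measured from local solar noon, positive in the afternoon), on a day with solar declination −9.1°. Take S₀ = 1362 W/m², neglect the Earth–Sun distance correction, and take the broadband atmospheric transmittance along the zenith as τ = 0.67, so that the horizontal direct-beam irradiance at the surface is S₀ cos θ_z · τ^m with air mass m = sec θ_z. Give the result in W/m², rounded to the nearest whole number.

cos θ_z = sin(-51.9°) sin(-9.1°) + cos(-51.9°) cos(-9.1°) cos(-39.20°) = 0.1245 + 0.4722 = 0.5967.
Air mass m = 1/cos θ_z = 1/0.5967 = 1.676; τ^m = 0.67^1.676 = 0.5111.
Surface direct beam = 1362 × 0.5967 × 0.5111 = 415.37 W/m².

415 W/m²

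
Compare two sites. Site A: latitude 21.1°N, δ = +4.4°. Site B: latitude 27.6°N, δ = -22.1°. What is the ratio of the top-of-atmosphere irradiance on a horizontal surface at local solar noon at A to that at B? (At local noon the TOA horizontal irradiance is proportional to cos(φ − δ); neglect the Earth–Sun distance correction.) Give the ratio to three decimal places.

1.481

A: cos θ_z = cos(21.1° − (4.4°)) = 0.9578.
B: cos θ_z = cos(27.6° − (-22.1°)) = 0.6468.
Ratio A/B = 0.9578 / 0.6468 = 1.4808.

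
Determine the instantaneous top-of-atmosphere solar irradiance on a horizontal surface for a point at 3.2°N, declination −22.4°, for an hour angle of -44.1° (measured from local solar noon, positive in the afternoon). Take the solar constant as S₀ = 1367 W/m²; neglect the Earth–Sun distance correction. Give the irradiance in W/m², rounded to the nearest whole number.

cos θ_z = sin φ sin δ + cos φ cos δ cos H = (0.0558)(-0.3811) + (0.9984)(0.9245)(0.7181) = 0.6416.
Top-of-atmosphere irradiance = S₀ cos θ_z = 1367 × 0.6416 = 877.07 W/m².

877 W/m²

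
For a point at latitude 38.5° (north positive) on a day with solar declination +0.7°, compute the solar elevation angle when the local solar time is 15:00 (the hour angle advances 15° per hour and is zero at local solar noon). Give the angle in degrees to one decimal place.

Hour angle H = 15° × (15 − 12) = 45.00°.
cos θ_z = sin(38.5°) sin(0.7°) + cos(38.5°) cos(0.7°) cos(45.00°) = 0.0076 + 0.5533 = 0.5609.
θ_z = arccos(0.5609) = 55.88°, so the elevation is 90° − 55.88° = 34.12°.

34.1°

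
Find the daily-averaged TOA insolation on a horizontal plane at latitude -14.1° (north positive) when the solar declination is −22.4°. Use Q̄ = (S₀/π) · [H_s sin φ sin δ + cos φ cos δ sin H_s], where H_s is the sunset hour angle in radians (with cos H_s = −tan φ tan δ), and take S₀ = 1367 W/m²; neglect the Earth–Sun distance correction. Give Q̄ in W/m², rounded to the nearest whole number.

The sunset hour angle satisfies cos H_s = −tan φ tan δ = -0.1035, giving H_s = 95.94°. In radians, H_s = 1.6745.
H_s sin φ sin δ = 1.6745 × -0.2436 × -0.3811 = 0.1555.
cos φ cos δ sin H_s = 0.9699 × 0.9245 × 0.9946 = 0.8918.
Q̄ = (1367/π) × (0.1555 + 0.8918) = 435.13 × 1.0473 = 455.71 W/m².

456 W/m²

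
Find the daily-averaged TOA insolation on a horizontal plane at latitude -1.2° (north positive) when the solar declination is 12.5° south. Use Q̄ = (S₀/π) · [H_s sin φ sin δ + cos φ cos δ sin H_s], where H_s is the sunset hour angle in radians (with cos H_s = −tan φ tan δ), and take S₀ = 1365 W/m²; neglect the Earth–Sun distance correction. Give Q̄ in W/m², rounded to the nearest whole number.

cos H_s = −tan(-1.2°) · tan(-12.5°) = -0.0046, so H_s = arccos(-0.0046) = 90.26°. In radians, H_s = 1.5753.
H_s sin φ sin δ = 1.5753 × -0.0209 × -0.2164 = 0.0071.
cos φ cos δ sin H_s = 0.9998 × 0.9763 × 1.0000 = 0.9761.
Q̄ = (1365/π) × (0.0071 + 0.9761) = 434.49 × 0.9832 = 427.19 W/m².

427 W/m²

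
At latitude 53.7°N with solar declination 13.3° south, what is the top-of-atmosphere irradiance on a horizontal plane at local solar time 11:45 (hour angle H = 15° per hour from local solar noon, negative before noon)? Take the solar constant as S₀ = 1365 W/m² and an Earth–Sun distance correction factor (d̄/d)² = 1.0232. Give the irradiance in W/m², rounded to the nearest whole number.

544 W/m²

Hour angle H = 15° × (11.75 − 12) = -3.75°.
cos θ_z = sin(53.7°) sin(-13.3°) + cos(53.7°) cos(-13.3°) cos(-3.75°) = -0.1854 + 0.5749 = 0.3895.
Top-of-atmosphere irradiance = S₀ (d̄/d)² cos θ_z = 1365 × 1.0232 × 0.3895 = 544.00 W/m².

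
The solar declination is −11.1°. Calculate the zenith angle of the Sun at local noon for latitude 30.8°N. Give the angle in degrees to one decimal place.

41.9°

At local solar noon the hour angle is zero, so the zenith angle is |φ − δ| = |30.8° − (-11.1°)| = 41.9°.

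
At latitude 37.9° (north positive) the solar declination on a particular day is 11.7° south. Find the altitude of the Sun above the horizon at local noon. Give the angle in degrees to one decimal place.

At local solar noon the hour angle is zero, so the elevation is 90° − |φ − δ| = 90° − |37.9° − (-11.7°)| = 90° − 49.6° = 40.4°.

40.4°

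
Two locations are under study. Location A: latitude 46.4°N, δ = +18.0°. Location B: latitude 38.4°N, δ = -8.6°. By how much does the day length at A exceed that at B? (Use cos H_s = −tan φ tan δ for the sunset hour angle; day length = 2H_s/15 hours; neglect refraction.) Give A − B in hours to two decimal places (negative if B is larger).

A: H_s = arccos(−tan 46.4° · tan 18.0°) = 109.95°, so 2H_s/15 = 14.6600 h.
B: H_s = arccos(−tan 38.4° · tan -8.6°) = 83.12°, so 2H_s/15 = 11.0827 h.
A − B = 14.6600 − 11.0827 = 3.5773 h.

+3.58 h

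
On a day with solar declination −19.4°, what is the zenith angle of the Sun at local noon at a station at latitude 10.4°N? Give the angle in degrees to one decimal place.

29.8°

At local solar noon the hour angle is zero, so the zenith angle is |φ − δ| = |10.4° − (-19.4°)| = 29.8°.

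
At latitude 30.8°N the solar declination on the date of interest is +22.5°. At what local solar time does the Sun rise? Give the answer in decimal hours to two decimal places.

5.05 h

The sunset hour angle satisfies cos H_s = −tan φ tan δ = -0.2469, giving H_s = 104.29°.
Sunrise is at 12 − H_s/15 = 12 − 6.953 = 5.047 h local solar time.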